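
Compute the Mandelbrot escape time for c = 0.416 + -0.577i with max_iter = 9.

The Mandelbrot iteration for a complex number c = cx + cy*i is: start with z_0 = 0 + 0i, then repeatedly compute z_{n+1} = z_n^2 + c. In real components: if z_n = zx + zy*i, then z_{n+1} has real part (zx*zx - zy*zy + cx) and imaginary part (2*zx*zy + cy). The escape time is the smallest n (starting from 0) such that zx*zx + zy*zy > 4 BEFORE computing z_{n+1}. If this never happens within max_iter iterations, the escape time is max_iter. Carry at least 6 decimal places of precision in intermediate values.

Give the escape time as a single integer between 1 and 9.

Answer: 8

Derivation:
z_0 = 0 + 0i, c = 0.4160 + -0.5770i
Iter 1: z = 0.4160 + -0.5770i, |z|^2 = 0.5060
Iter 2: z = 0.2561 + -1.0571i, |z|^2 = 1.1830
Iter 3: z = -0.6358 + -1.1185i, |z|^2 = 1.6552
Iter 4: z = -0.4308 + 0.8452i, |z|^2 = 0.9000
Iter 5: z = -0.1128 + -1.3052i, |z|^2 = 1.7164
Iter 6: z = -1.2749 + -0.2825i, |z|^2 = 1.7051
Iter 7: z = 1.9616 + 0.1432i, |z|^2 = 3.8683
Iter 8: z = 4.2433 + -0.0152i, |z|^2 = 18.0055
Escaped at iteration 8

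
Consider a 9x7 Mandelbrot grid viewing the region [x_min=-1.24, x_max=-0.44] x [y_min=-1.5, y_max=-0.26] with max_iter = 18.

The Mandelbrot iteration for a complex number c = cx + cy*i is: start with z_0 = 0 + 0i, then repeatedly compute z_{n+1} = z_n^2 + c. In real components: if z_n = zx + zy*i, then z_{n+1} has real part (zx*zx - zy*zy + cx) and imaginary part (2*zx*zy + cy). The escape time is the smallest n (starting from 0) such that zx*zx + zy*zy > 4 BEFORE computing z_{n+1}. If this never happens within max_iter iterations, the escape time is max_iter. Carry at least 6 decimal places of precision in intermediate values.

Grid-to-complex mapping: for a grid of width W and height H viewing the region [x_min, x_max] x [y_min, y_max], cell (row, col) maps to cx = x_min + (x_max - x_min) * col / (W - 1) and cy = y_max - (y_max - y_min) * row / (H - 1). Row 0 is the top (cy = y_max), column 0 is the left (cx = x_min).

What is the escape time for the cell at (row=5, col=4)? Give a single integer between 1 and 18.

Answer: 2

Derivation:
z_0 = 0 + 0i, c = -0.8400 + -1.2933i
Iter 1: z = -0.8400 + -1.2933i, |z|^2 = 2.3783
Iter 2: z = -1.8071 + 0.8795i, |z|^2 = 4.0391
Escaped at iteration 2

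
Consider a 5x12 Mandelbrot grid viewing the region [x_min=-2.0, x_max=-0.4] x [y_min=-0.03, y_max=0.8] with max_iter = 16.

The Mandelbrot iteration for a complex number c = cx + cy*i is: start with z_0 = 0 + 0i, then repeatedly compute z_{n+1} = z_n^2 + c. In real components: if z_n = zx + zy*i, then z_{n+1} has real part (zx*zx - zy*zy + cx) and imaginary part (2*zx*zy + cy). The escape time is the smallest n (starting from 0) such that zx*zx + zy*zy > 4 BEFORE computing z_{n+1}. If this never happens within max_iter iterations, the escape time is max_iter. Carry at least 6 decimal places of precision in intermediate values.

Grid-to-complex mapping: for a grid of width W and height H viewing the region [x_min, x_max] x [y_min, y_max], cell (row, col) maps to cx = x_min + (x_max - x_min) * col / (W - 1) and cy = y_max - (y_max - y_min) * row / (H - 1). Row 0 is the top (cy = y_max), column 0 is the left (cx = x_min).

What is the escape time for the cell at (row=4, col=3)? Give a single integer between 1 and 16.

Answer: 6

Derivation:
z_0 = 0 + 0i, c = -0.8000 + 0.4982i
Iter 1: z = -0.8000 + 0.4982i, |z|^2 = 0.8882
Iter 2: z = -0.4082 + -0.2989i, |z|^2 = 0.2560
Iter 3: z = -0.7227 + 0.7422i, |z|^2 = 1.0732
Iter 4: z = -0.8285 + -0.5746i, |z|^2 = 1.0167
Iter 5: z = -0.4438 + 1.4504i, |z|^2 = 2.3006
Iter 6: z = -2.7067 + -0.7891i, |z|^2 = 7.9490
Escaped at iteration 6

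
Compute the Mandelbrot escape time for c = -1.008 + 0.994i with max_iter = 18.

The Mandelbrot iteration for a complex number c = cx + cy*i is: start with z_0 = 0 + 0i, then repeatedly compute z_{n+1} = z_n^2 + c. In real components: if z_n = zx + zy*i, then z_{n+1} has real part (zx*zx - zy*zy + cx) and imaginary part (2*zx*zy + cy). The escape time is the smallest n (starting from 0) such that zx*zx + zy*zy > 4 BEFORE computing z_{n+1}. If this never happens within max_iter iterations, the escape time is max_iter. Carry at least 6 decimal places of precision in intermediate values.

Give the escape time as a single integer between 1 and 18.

Answer: 3

Derivation:
z_0 = 0 + 0i, c = -1.0080 + 0.9940i
Iter 1: z = -1.0080 + 0.9940i, |z|^2 = 2.0041
Iter 2: z = -0.9800 + -1.0099i, |z|^2 = 1.9803
Iter 3: z = -1.0676 + 2.9734i, |z|^2 = 9.9805
Escaped at iteration 3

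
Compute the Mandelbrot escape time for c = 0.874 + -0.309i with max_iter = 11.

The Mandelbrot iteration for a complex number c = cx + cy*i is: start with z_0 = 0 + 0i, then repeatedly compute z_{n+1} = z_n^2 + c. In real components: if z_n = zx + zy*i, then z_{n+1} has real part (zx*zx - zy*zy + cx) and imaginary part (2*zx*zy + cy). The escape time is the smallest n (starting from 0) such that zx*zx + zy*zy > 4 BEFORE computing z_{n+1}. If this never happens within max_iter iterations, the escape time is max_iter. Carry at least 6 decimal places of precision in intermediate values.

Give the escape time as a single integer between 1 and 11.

Answer: 3

Derivation:
z_0 = 0 + 0i, c = 0.8740 + -0.3090i
Iter 1: z = 0.8740 + -0.3090i, |z|^2 = 0.8594
Iter 2: z = 1.5424 + -0.8491i, |z|^2 = 3.1000
Iter 3: z = 2.5320 + -2.9284i, |z|^2 = 14.9863
Escaped at iteration 3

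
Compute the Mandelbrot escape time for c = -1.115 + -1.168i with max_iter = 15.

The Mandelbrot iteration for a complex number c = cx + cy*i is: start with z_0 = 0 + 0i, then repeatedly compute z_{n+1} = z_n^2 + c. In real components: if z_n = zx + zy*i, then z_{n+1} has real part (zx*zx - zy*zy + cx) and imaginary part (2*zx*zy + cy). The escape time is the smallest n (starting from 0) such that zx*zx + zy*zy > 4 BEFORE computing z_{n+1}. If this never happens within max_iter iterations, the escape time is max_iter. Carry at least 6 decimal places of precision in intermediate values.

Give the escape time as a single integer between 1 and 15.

Answer: 3

Derivation:
z_0 = 0 + 0i, c = -1.1150 + -1.1680i
Iter 1: z = -1.1150 + -1.1680i, |z|^2 = 2.6074
Iter 2: z = -1.2360 + 1.4366i, |z|^2 = 3.5916
Iter 3: z = -1.6512 + -4.7194i, |z|^2 = 24.9991
Escaped at iteration 3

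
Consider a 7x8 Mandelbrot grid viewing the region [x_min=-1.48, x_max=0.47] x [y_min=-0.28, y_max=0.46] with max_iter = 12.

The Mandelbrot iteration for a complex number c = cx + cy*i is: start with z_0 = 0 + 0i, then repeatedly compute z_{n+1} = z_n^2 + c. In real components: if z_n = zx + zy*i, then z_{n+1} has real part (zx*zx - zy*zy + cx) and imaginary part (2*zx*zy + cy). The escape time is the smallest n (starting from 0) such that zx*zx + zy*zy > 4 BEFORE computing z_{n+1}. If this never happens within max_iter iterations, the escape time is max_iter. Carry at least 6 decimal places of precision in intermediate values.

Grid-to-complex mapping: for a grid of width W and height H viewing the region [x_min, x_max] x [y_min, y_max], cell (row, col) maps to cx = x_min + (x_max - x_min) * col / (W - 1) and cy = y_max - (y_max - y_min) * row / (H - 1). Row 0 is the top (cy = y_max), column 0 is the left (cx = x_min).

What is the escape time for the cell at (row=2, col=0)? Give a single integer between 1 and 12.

Answer: 5

Derivation:
z_0 = 0 + 0i, c = -1.4800 + 0.2486i
Iter 1: z = -1.4800 + 0.2486i, |z|^2 = 2.2522
Iter 2: z = 0.6486 + -0.4872i, |z|^2 = 0.6581
Iter 3: z = -1.2967 + -0.3834i, |z|^2 = 1.8284
Iter 4: z = 0.0543 + 1.2429i, |z|^2 = 1.5479
Iter 5: z = -3.0220 + 0.3836i, |z|^2 = 9.2795
Escaped at iteration 5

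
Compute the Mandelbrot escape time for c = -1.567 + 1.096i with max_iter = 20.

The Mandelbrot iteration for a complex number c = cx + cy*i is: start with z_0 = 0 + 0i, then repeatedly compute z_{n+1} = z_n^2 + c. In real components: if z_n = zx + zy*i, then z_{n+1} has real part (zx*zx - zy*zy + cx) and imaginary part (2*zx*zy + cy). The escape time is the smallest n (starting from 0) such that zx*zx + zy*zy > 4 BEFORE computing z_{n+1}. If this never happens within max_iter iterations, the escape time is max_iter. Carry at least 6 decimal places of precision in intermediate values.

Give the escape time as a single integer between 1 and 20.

Answer: 2

Derivation:
z_0 = 0 + 0i, c = -1.5670 + 1.0960i
Iter 1: z = -1.5670 + 1.0960i, |z|^2 = 3.6567
Iter 2: z = -0.3127 + -2.3389i, |z|^2 = 5.5681
Escaped at iteration 2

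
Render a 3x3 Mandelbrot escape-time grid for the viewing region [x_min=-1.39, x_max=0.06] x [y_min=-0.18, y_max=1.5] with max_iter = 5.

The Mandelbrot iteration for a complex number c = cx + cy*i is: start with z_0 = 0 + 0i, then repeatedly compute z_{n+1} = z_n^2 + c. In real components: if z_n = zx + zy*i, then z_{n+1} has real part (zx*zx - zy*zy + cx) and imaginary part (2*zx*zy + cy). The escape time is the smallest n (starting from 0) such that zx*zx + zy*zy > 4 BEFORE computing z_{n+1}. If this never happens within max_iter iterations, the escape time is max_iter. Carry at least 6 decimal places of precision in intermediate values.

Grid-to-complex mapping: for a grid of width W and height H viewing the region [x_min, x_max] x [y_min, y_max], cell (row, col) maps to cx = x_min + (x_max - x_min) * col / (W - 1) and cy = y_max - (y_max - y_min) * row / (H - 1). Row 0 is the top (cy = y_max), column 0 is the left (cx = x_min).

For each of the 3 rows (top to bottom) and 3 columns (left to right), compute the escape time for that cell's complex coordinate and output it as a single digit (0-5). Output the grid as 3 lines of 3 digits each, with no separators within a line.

Answer: 122
355
555

Derivation:
(row=0, col=0): c = -1.3900 + 1.5000i → escape time 1
(row=0, col=1): c = -0.6650 + 1.5000i → escape time 2
(row=0, col=2): c = 0.0600 + 1.5000i → escape time 2
(row=1, col=0): c = -1.3900 + 0.6600i → escape time 3
(row=1, col=1): c = -0.6650 + 0.6600i → escape time 5
(row=1, col=2): c = 0.0600 + 0.6600i → escape time 5
(row=2, col=0): c = -1.3900 + -0.1800i → escape time 5
(row=2, col=1): c = -0.6650 + -0.1800i → escape time 5
(row=2, col=2): c = 0.0600 + -0.1800i → escape time 5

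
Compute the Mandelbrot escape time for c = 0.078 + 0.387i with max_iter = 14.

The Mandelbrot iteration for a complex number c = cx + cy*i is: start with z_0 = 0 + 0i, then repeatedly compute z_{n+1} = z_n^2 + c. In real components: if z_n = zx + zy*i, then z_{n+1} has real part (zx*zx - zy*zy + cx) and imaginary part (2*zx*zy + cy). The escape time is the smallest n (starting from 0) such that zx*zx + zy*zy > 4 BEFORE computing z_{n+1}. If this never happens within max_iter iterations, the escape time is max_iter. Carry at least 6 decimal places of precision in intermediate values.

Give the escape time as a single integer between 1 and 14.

z_0 = 0 + 0i, c = 0.0780 + 0.3870i
Iter 1: z = 0.0780 + 0.3870i, |z|^2 = 0.1559
Iter 2: z = -0.0657 + 0.4474i, |z|^2 = 0.2045
Iter 3: z = -0.1178 + 0.3282i, |z|^2 = 0.1216
Iter 4: z = -0.0159 + 0.3097i, |z|^2 = 0.0961
Iter 5: z = -0.0176 + 0.3772i, |z|^2 = 0.1426
Iter 6: z = -0.0640 + 0.3737i, |z|^2 = 0.1437
Iter 7: z = -0.0576 + 0.3392i, |z|^2 = 0.1184
Iter 8: z = -0.0337 + 0.3480i, |z|^2 = 0.1222
Iter 9: z = -0.0419 + 0.3635i, |z|^2 = 0.1339
Iter 10: z = -0.0524 + 0.3565i, |z|^2 = 0.1298
Iter 11: z = -0.0464 + 0.3496i, |z|^2 = 0.1244
Iter 12: z = -0.0421 + 0.3546i, |z|^2 = 0.1275
Iter 13: z = -0.0460 + 0.3571i, |z|^2 = 0.1297

Answer: 14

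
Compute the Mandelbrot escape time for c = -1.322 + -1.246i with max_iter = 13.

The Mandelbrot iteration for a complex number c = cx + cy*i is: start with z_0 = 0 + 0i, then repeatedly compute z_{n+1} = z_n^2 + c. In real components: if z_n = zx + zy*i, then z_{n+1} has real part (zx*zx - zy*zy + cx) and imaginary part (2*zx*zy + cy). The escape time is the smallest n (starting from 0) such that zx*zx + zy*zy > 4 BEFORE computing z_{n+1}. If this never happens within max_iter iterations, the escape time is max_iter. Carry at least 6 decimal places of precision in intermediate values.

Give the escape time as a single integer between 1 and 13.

Answer: 2

Derivation:
z_0 = 0 + 0i, c = -1.3220 + -1.2460i
Iter 1: z = -1.3220 + -1.2460i, |z|^2 = 3.3002
Iter 2: z = -1.1268 + 2.0484i, |z|^2 = 5.4658
Escaped at iteration 2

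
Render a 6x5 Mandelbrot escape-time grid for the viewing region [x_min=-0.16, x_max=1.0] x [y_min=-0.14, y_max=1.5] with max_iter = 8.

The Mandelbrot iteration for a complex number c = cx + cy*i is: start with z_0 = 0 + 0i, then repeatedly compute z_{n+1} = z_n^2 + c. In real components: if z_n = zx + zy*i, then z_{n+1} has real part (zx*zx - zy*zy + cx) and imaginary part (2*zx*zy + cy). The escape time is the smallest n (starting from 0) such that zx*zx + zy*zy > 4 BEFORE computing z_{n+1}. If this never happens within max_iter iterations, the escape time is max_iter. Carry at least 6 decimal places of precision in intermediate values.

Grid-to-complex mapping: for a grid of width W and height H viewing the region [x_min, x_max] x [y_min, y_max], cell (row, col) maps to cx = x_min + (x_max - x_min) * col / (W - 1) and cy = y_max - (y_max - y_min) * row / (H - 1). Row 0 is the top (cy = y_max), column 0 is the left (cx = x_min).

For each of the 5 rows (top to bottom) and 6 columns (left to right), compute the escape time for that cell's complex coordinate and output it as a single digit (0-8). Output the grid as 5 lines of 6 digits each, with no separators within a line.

(row=0, col=0): c = -0.1600 + 1.5000i → escape time 2
(row=0, col=1): c = 0.0720 + 1.5000i → escape time 2
(row=0, col=2): c = 0.3040 + 1.5000i → escape time 2
(row=0, col=3): c = 0.5360 + 1.5000i → escape time 2
(row=0, col=4): c = 0.7680 + 1.5000i → escape time 2
(row=0, col=5): c = 1.0000 + 1.5000i → escape time 2
(row=1, col=0): c = -0.1600 + 1.0900i → escape time 8
(row=1, col=1): c = 0.0720 + 1.0900i → escape time 4
(row=1, col=2): c = 0.3040 + 1.0900i → escape time 3
(row=1, col=3): c = 0.5360 + 1.0900i → escape time 2
(row=1, col=4): c = 0.7680 + 1.0900i → escape time 2
(row=1, col=5): c = 1.0000 + 1.0900i → escape time 2
(row=2, col=0): c = -0.1600 + 0.6800i → escape time 8
(row=2, col=1): c = 0.0720 + 0.6800i → escape time 8
(row=2, col=2): c = 0.3040 + 0.6800i → escape time 7
(row=2, col=3): c = 0.5360 + 0.6800i → escape time 3
(row=2, col=4): c = 0.7680 + 0.6800i → escape time 3
(row=2, col=5): c = 1.0000 + 0.6800i → escape time 2
(row=3, col=0): c = -0.1600 + 0.2700i → escape time 8
(row=3, col=1): c = 0.0720 + 0.2700i → escape time 8
(row=3, col=2): c = 0.3040 + 0.2700i → escape time 8
(row=3, col=3): c = 0.5360 + 0.2700i → escape time 4
(row=3, col=4): c = 0.7680 + 0.2700i → escape time 3
(row=3, col=5): c = 1.0000 + 0.2700i → escape time 2
(row=4, col=0): c = -0.1600 + -0.1400i → escape time 8
(row=4, col=1): c = 0.0720 + -0.1400i → escape time 8
(row=4, col=2): c = 0.3040 + -0.1400i → escape time 8
(row=4, col=3): c = 0.5360 + -0.1400i → escape time 4
(row=4, col=4): c = 0.7680 + -0.1400i → escape time 3
(row=4, col=5): c = 1.0000 + -0.1400i → escape time 2

Answer: 222222
843222
887332
888432
888432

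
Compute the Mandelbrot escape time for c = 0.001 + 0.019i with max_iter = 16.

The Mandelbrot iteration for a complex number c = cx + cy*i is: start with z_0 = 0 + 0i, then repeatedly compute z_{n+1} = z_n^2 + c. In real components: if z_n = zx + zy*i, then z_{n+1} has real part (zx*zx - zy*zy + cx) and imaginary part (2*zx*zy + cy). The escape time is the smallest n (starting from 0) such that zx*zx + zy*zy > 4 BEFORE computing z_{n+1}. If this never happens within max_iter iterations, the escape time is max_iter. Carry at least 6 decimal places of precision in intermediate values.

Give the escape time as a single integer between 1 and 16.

Answer: 16

Derivation:
z_0 = 0 + 0i, c = 0.0010 + 0.0190i
Iter 1: z = 0.0010 + 0.0190i, |z|^2 = 0.0004
Iter 2: z = 0.0006 + 0.0190i, |z|^2 = 0.0004
Iter 3: z = 0.0006 + 0.0190i, |z|^2 = 0.0004
Iter 4: z = 0.0006 + 0.0190i, |z|^2 = 0.0004
Iter 5: z = 0.0006 + 0.0190i, |z|^2 = 0.0004
Iter 6: z = 0.0006 + 0.0190i, |z|^2 = 0.0004
Iter 7: z = 0.0006 + 0.0190i, |z|^2 = 0.0004
Iter 8: z = 0.0006 + 0.0190i, |z|^2 = 0.0004
Iter 9: z = 0.0006 + 0.0190i, |z|^2 = 0.0004
Iter 10: z = 0.0006 + 0.0190i, |z|^2 = 0.0004
Iter 11: z = 0.0006 + 0.0190i, |z|^2 = 0.0004
Iter 12: z = 0.0006 + 0.0190i, |z|^2 = 0.0004
Iter 13: z = 0.0006 + 0.0190i, |z|^2 = 0.0004
Iter 14: z = 0.0006 + 0.0190i, |z|^2 = 0.0004
Iter 15: z = 0.0006 + 0.0190i, |z|^2 = 0.0004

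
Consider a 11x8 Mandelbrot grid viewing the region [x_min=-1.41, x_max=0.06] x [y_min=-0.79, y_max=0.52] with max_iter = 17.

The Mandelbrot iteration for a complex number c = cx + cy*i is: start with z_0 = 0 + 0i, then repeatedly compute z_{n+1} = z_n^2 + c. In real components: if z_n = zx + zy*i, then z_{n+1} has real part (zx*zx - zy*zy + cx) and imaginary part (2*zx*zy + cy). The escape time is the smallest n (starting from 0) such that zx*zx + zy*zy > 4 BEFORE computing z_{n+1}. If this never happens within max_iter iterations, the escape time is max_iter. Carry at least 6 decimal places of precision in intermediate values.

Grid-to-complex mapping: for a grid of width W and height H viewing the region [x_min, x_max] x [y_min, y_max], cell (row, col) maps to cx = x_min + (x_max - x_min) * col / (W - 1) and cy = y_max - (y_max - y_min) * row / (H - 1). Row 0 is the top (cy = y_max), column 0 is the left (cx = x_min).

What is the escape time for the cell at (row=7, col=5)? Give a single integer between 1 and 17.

Answer: 4

Derivation:
z_0 = 0 + 0i, c = -0.6750 + -0.7900i
Iter 1: z = -0.6750 + -0.7900i, |z|^2 = 1.0797
Iter 2: z = -0.8435 + 0.2765i, |z|^2 = 0.7879
Iter 3: z = -0.0400 + -1.2564i, |z|^2 = 1.5802
Iter 4: z = -2.2520 + -0.6895i, |z|^2 = 5.5471
Escaped at iteration 4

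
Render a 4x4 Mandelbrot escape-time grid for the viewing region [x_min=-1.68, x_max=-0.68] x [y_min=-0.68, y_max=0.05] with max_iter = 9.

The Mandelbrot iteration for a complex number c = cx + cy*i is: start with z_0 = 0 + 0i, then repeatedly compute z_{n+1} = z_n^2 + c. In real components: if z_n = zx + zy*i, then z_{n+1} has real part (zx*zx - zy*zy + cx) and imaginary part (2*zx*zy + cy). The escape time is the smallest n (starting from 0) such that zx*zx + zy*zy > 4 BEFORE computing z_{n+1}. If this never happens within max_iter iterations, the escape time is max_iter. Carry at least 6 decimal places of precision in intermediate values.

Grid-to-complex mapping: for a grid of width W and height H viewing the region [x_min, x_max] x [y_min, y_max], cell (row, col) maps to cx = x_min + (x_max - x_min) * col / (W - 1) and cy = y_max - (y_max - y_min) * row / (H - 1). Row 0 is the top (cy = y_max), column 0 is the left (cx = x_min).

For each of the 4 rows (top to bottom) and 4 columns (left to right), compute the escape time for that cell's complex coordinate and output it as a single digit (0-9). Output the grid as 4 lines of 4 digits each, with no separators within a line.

(row=0, col=0): c = -1.6800 + 0.0500i → escape time 7
(row=0, col=1): c = -1.3467 + 0.0500i → escape time 9
(row=0, col=2): c = -1.0133 + 0.0500i → escape time 9
(row=0, col=3): c = -0.6800 + 0.0500i → escape time 9
(row=1, col=0): c = -1.6800 + -0.1933i → escape time 4
(row=1, col=1): c = -1.3467 + -0.1933i → escape time 7
(row=1, col=2): c = -1.0133 + -0.1933i → escape time 9
(row=1, col=3): c = -0.6800 + -0.1933i → escape time 9
(row=2, col=0): c = -1.6800 + -0.4367i → escape time 3
(row=2, col=1): c = -1.3467 + -0.4367i → escape time 5
(row=2, col=2): c = -1.0133 + -0.4367i → escape time 6
(row=2, col=3): c = -0.6800 + -0.4367i → escape time 9
(row=3, col=0): c = -1.6800 + -0.6800i → escape time 3
(row=3, col=1): c = -1.3467 + -0.6800i → escape time 3
(row=3, col=2): c = -1.0133 + -0.6800i → escape time 4
(row=3, col=3): c = -0.6800 + -0.6800i → escape time 6

Answer: 7999
4799
3569
3346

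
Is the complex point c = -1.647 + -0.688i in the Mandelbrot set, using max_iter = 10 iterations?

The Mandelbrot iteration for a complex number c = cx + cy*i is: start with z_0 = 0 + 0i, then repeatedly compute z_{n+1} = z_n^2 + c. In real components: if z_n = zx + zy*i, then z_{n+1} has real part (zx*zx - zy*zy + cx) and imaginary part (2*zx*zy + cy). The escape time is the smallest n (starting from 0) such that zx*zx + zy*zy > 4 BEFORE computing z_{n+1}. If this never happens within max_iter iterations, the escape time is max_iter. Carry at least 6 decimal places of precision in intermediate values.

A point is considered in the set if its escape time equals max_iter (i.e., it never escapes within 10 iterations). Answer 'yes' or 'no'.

z_0 = 0 + 0i, c = -1.6470 + -0.6880i
Iter 1: z = -1.6470 + -0.6880i, |z|^2 = 3.1860
Iter 2: z = 0.5923 + 1.5783i, |z|^2 = 2.8417
Iter 3: z = -3.7872 + 1.1815i, |z|^2 = 15.7386
Escaped at iteration 3

Answer: no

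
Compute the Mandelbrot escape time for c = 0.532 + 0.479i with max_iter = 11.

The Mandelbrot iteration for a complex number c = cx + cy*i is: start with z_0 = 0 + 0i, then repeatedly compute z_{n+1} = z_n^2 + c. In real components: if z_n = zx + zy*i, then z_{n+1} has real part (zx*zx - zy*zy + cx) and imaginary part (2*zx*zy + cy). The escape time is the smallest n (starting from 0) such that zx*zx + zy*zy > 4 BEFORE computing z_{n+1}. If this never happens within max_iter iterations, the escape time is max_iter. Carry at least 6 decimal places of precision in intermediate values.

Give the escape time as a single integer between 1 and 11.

z_0 = 0 + 0i, c = 0.5320 + 0.4790i
Iter 1: z = 0.5320 + 0.4790i, |z|^2 = 0.5125
Iter 2: z = 0.5856 + 0.9887i, |z|^2 = 1.3203
Iter 3: z = -0.1025 + 1.6369i, |z|^2 = 2.6899
Iter 4: z = -2.1369 + 0.1433i, |z|^2 = 4.5867
Escaped at iteration 4

Answer: 4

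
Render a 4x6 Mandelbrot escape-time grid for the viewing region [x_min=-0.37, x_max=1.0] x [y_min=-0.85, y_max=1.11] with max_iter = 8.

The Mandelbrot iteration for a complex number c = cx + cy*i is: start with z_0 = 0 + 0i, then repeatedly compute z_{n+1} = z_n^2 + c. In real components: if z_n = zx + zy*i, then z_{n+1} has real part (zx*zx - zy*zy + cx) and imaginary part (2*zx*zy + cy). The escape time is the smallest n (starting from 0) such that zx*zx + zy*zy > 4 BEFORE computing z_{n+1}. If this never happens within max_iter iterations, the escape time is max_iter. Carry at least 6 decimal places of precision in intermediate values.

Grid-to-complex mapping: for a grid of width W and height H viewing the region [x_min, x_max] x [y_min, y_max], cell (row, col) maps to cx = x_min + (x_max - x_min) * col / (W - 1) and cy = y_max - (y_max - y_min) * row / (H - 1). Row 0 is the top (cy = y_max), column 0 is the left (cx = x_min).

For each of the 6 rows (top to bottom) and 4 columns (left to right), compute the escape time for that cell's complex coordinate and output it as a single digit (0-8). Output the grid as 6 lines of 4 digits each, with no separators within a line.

(row=0, col=0): c = -0.3700 + 1.1100i → escape time 4
(row=0, col=1): c = 0.0867 + 1.1100i → escape time 4
(row=0, col=2): c = 0.5433 + 1.1100i → escape time 2
(row=0, col=3): c = 1.0000 + 1.1100i → escape time 2
(row=1, col=0): c = -0.3700 + 0.7180i → escape time 8
(row=1, col=1): c = 0.0867 + 0.7180i → escape time 8
(row=1, col=2): c = 0.5433 + 0.7180i → escape time 3
(row=1, col=3): c = 1.0000 + 0.7180i → escape time 2
(row=2, col=0): c = -0.3700 + 0.3260i → escape time 8
(row=2, col=1): c = 0.0867 + 0.3260i → escape time 8
(row=2, col=2): c = 0.5433 + 0.3260i → escape time 4
(row=2, col=3): c = 1.0000 + 0.3260i → escape time 2
(row=3, col=0): c = -0.3700 + -0.0660i → escape time 8
(row=3, col=1): c = 0.0867 + -0.0660i → escape time 8
(row=3, col=2): c = 0.5433 + -0.0660i → escape time 4
(row=3, col=3): c = 1.0000 + -0.0660i → escape time 2
(row=4, col=0): c = -0.3700 + -0.4580i → escape time 8
(row=4, col=1): c = 0.0867 + -0.4580i → escape time 8
(row=4, col=2): c = 0.5433 + -0.4580i → escape time 4
(row=4, col=3): c = 1.0000 + -0.4580i → escape time 2
(row=5, col=0): c = -0.3700 + -0.8500i → escape time 6
(row=5, col=1): c = 0.0867 + -0.8500i → escape time 6
(row=5, col=2): c = 0.5433 + -0.8500i → escape time 3
(row=5, col=3): c = 1.0000 + -0.8500i → escape time 2

Answer: 4422
8832
8842
8842
8842
6632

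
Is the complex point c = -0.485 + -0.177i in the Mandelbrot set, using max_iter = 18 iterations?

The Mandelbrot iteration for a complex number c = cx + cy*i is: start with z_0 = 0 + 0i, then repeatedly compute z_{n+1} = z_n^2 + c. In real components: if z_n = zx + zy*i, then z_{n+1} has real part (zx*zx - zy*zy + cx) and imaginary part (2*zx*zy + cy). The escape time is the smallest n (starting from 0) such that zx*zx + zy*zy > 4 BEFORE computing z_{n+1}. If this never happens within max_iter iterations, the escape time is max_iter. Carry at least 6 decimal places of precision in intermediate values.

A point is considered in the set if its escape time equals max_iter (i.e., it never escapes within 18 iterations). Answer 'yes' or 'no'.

z_0 = 0 + 0i, c = -0.4850 + -0.1770i
Iter 1: z = -0.4850 + -0.1770i, |z|^2 = 0.2666
Iter 2: z = -0.2811 + -0.0053i, |z|^2 = 0.0790
Iter 3: z = -0.4060 + -0.1740i, |z|^2 = 0.1951
Iter 4: z = -0.3504 + -0.0357i, |z|^2 = 0.1241
Iter 5: z = -0.3635 + -0.1520i, |z|^2 = 0.1552
Iter 6: z = -0.3760 + -0.0665i, |z|^2 = 0.1458
Iter 7: z = -0.3481 + -0.1270i, |z|^2 = 0.1373
Iter 8: z = -0.3800 + -0.0886i, |z|^2 = 0.1522
Iter 9: z = -0.3485 + -0.1097i, |z|^2 = 0.1335
Iter 10: z = -0.3756 + -0.1006i, |z|^2 = 0.1512
Iter 11: z = -0.3540 + -0.1014i, |z|^2 = 0.1356
Iter 12: z = -0.3699 + -0.1052i, |z|^2 = 0.1479
Iter 13: z = -0.3592 + -0.0992i, |z|^2 = 0.1389
Iter 14: z = -0.3658 + -0.1057i, |z|^2 = 0.1450
Iter 15: z = -0.3624 + -0.0996i, |z|^2 = 0.1412
Iter 16: z = -0.3636 + -0.1048i, |z|^2 = 0.1432
Iter 17: z = -0.3638 + -0.1008i, |z|^2 = 0.1425
Did not escape in 18 iterations → in set

Answer: yes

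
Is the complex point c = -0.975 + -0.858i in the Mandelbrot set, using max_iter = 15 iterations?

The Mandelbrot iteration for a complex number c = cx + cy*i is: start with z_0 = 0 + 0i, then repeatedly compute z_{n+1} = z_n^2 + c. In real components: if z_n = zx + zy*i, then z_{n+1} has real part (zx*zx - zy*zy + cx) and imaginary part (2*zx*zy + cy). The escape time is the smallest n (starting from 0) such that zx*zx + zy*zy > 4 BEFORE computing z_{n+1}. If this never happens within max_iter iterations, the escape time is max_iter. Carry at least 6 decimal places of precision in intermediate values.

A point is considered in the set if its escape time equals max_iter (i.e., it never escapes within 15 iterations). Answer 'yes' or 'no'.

z_0 = 0 + 0i, c = -0.9750 + -0.8580i
Iter 1: z = -0.9750 + -0.8580i, |z|^2 = 1.6868
Iter 2: z = -0.7605 + 0.8151i, |z|^2 = 1.2428
Iter 3: z = -1.0610 + -2.0978i, |z|^2 = 5.5265
Escaped at iteration 3

Answer: no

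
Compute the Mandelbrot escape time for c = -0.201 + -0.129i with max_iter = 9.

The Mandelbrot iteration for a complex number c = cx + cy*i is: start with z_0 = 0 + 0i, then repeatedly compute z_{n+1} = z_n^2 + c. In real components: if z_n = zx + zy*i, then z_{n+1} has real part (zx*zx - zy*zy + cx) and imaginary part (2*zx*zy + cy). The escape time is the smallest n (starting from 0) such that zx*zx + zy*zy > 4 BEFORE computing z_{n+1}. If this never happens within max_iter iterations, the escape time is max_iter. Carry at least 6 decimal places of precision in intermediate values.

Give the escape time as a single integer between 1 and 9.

z_0 = 0 + 0i, c = -0.2010 + -0.1290i
Iter 1: z = -0.2010 + -0.1290i, |z|^2 = 0.0570
Iter 2: z = -0.1772 + -0.0771i, |z|^2 = 0.0374
Iter 3: z = -0.1755 + -0.1017i, |z|^2 = 0.0411
Iter 4: z = -0.1805 + -0.0933i, |z|^2 = 0.0413
Iter 5: z = -0.1771 + -0.0953i, |z|^2 = 0.0405
Iter 6: z = -0.1787 + -0.0952i, |z|^2 = 0.0410
Iter 7: z = -0.1781 + -0.0950i, |z|^2 = 0.0407
Iter 8: z = -0.1783 + -0.0952i, |z|^2 = 0.0408

Answer: 9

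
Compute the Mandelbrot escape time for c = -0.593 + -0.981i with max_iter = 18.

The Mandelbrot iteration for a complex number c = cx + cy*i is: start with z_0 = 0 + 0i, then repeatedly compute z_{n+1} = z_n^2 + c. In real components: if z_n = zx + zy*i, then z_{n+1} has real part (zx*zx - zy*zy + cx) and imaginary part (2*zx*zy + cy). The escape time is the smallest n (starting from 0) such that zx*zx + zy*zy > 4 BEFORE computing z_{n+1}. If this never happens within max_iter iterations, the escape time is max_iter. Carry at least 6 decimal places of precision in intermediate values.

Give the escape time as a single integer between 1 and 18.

z_0 = 0 + 0i, c = -0.5930 + -0.9810i
Iter 1: z = -0.5930 + -0.9810i, |z|^2 = 1.3140
Iter 2: z = -1.2037 + 0.1825i, |z|^2 = 1.4822
Iter 3: z = 0.8226 + -1.4203i, |z|^2 = 2.6939
Iter 4: z = -1.9335 + -3.3177i, |z|^2 = 14.7455
Escaped at iteration 4

Answer: 4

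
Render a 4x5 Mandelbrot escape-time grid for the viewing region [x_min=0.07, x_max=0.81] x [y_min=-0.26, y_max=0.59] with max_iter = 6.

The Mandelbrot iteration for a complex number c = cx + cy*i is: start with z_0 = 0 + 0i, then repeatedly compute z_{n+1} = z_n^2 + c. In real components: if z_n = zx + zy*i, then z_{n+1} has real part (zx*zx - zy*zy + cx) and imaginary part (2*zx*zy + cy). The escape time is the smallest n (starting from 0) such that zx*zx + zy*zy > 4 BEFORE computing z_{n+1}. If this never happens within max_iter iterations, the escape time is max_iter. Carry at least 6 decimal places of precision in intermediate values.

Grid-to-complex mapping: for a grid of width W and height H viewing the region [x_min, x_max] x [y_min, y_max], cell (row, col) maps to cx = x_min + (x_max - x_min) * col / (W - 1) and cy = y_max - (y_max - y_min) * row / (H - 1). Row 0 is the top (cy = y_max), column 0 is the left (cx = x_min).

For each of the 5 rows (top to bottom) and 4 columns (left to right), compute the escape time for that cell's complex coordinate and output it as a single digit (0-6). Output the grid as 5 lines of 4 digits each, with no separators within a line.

Answer: 6633
6643
6643
6643
6643

Derivation:
(row=0, col=0): c = 0.0700 + 0.5900i → escape time 6
(row=0, col=1): c = 0.3167 + 0.5900i → escape time 6
(row=0, col=2): c = 0.5633 + 0.5900i → escape time 3
(row=0, col=3): c = 0.8100 + 0.5900i → escape time 3
(row=1, col=0): c = 0.0700 + 0.3775i → escape time 6
(row=1, col=1): c = 0.3167 + 0.3775i → escape time 6
(row=1, col=2): c = 0.5633 + 0.3775i → escape time 4
(row=1, col=3): c = 0.8100 + 0.3775i → escape time 3
(row=2, col=0): c = 0.0700 + 0.1650i → escape time 6
(row=2, col=1): c = 0.3167 + 0.1650i → escape time 6
(row=2, col=2): c = 0.5633 + 0.1650i → escape time 4
(row=2, col=3): c = 0.8100 + 0.1650i → escape time 3
(row=3, col=0): c = 0.0700 + -0.0475i → escape time 6
(row=3, col=1): c = 0.3167 + -0.0475i → escape time 6
(row=3, col=2): c = 0.5633 + -0.0475i → escape time 4
(row=3, col=3): c = 0.8100 + -0.0475i → escape time 3
(row=4, col=0): c = 0.0700 + -0.2600i → escape time 6
(row=4, col=1): c = 0.3167 + -0.2600i → escape time 6
(row=4, col=2): c = 0.5633 + -0.2600i → escape time 4
(row=4, col=3): c = 0.8100 + -0.2600i → escape time 3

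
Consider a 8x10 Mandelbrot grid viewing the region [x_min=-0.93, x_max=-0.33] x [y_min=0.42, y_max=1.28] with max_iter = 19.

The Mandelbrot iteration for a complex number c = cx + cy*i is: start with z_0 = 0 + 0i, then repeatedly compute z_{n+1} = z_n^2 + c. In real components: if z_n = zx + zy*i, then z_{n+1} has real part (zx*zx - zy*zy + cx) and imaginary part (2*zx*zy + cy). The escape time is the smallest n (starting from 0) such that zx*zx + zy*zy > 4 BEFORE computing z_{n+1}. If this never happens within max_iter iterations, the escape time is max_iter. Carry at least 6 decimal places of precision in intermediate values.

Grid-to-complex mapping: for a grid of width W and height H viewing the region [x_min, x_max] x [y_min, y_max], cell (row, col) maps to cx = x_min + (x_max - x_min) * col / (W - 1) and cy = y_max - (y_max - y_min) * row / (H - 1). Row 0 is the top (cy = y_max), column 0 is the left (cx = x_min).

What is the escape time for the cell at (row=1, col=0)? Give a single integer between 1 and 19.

Answer: 3

Derivation:
z_0 = 0 + 0i, c = -0.9300 + 1.1844i
Iter 1: z = -0.9300 + 1.1844i, |z|^2 = 2.2678
Iter 2: z = -1.4680 + -1.0186i, |z|^2 = 3.1926
Iter 3: z = 0.1875 + 4.1751i, |z|^2 = 17.4669
Escaped at iteration 3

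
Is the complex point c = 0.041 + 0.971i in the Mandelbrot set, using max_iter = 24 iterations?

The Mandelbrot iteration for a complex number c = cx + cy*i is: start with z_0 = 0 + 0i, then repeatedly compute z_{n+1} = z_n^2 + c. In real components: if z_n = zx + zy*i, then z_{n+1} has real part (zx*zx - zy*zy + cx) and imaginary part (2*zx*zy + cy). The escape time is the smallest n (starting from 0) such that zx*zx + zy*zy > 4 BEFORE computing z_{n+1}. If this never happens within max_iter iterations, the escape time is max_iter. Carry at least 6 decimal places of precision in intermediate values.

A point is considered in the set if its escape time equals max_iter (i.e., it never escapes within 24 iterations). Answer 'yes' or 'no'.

z_0 = 0 + 0i, c = 0.0410 + 0.9710i
Iter 1: z = 0.0410 + 0.9710i, |z|^2 = 0.9445
Iter 2: z = -0.9002 + 1.0506i, |z|^2 = 1.9141
Iter 3: z = -0.2525 + -0.9205i, |z|^2 = 0.9110
Iter 4: z = -0.7425 + 1.4359i, |z|^2 = 2.6130
Iter 5: z = -1.4694 + -1.1612i, |z|^2 = 3.5076
Iter 6: z = 0.8519 + 4.3836i, |z|^2 = 19.9415
Escaped at iteration 6

Answer: no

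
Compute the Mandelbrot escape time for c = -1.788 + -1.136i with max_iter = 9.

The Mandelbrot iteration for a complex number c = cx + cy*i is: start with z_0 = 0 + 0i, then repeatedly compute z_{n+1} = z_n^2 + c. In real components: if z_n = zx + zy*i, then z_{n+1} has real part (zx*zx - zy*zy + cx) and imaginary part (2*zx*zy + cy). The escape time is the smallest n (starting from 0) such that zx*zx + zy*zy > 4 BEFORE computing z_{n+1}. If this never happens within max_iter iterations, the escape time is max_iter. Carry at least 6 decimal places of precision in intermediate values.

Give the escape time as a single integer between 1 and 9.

Answer: 1

Derivation:
z_0 = 0 + 0i, c = -1.7880 + -1.1360i
Iter 1: z = -1.7880 + -1.1360i, |z|^2 = 4.4874
Escaped at iteration 1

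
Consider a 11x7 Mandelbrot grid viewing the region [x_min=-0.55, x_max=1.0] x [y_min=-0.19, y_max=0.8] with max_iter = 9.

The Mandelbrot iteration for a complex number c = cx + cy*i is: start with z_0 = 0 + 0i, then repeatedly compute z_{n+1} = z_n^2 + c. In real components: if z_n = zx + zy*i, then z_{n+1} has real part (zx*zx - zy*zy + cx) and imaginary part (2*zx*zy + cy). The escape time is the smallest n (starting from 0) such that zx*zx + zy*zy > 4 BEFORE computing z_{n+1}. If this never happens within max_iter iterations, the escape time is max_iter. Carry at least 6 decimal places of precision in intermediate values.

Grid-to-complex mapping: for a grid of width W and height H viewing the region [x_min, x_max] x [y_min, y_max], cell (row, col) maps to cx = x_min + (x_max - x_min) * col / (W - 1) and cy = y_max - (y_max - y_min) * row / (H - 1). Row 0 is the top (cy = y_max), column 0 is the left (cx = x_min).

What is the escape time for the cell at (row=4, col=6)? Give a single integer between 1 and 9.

z_0 = 0 + 0i, c = 0.3800 + 0.1400i
Iter 1: z = 0.3800 + 0.1400i, |z|^2 = 0.1640
Iter 2: z = 0.5048 + 0.2464i, |z|^2 = 0.3155
Iter 3: z = 0.5741 + 0.3888i, |z|^2 = 0.4807
Iter 4: z = 0.5585 + 0.5864i, |z|^2 = 0.6557
Iter 5: z = 0.3480 + 0.7950i, |z|^2 = 0.7531
Iter 6: z = -0.1308 + 0.6933i, |z|^2 = 0.4978
Iter 7: z = -0.0836 + -0.0414i, |z|^2 = 0.0087
Iter 8: z = 0.3853 + 0.1469i, |z|^2 = 0.1700

Answer: 9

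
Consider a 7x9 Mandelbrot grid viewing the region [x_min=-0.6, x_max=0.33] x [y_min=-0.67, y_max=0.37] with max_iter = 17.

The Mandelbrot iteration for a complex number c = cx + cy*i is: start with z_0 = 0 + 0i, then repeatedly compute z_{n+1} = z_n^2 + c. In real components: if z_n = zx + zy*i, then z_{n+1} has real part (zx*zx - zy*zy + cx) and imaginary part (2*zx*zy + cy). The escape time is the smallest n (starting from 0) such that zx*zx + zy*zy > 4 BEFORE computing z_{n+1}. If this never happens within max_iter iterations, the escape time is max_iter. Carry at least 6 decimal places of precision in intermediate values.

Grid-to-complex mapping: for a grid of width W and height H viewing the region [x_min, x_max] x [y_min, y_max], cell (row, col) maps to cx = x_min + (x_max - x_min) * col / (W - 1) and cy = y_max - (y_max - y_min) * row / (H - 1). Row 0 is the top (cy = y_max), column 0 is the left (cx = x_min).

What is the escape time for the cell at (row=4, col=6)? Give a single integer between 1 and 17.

Answer: 17

Derivation:
z_0 = 0 + 0i, c = 0.3300 + -0.1500i
Iter 1: z = 0.3300 + -0.1500i, |z|^2 = 0.1314
Iter 2: z = 0.4164 + -0.2490i, |z|^2 = 0.2354
Iter 3: z = 0.4414 + -0.3574i, |z|^2 = 0.3225
Iter 4: z = 0.3971 + -0.4655i, |z|^2 = 0.3744
Iter 5: z = 0.2710 + -0.5197i, |z|^2 = 0.3435
Iter 6: z = 0.1334 + -0.4317i, |z|^2 = 0.2042
Iter 7: z = 0.1614 + -0.2652i, |z|^2 = 0.0964
Iter 8: z = 0.2857 + -0.2356i, |z|^2 = 0.1372
Iter 9: z = 0.3561 + -0.2846i, |z|^2 = 0.2079
Iter 10: z = 0.3758 + -0.3527i, |z|^2 = 0.2657
Iter 11: z = 0.3468 + -0.4151i, |z|^2 = 0.2926
Iter 12: z = 0.2779 + -0.4379i, |z|^2 = 0.2690
Iter 13: z = 0.2155 + -0.3934i, |z|^2 = 0.2012
Iter 14: z = 0.2216 + -0.3195i, |z|^2 = 0.1512
Iter 15: z = 0.2770 + -0.2916i, |z|^2 = 0.1618
Iter 16: z = 0.3217 + -0.3116i, |z|^2 = 0.2006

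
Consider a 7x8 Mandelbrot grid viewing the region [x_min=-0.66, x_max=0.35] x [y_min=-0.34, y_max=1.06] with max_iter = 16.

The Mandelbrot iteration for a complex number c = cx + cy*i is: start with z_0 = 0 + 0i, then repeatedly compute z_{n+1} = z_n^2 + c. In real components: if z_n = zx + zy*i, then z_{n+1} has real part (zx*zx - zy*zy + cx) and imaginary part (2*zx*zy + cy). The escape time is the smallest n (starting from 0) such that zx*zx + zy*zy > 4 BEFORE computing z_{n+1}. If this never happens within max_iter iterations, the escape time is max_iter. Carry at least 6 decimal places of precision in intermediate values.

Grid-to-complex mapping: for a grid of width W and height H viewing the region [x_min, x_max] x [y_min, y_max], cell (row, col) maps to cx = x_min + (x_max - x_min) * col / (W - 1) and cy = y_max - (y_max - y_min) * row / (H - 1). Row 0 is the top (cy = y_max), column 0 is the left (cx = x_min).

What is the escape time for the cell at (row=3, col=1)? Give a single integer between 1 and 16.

Answer: 16

Derivation:
z_0 = 0 + 0i, c = -0.4917 + 0.4600i
Iter 1: z = -0.4917 + 0.4600i, |z|^2 = 0.4533
Iter 2: z = -0.4615 + 0.0077i, |z|^2 = 0.2131
Iter 3: z = -0.2787 + 0.4529i, |z|^2 = 0.2828
Iter 4: z = -0.6191 + 0.2075i, |z|^2 = 0.4264
Iter 5: z = -0.1514 + 0.2030i, |z|^2 = 0.0641
Iter 6: z = -0.5100 + 0.3985i, |z|^2 = 0.4189
Iter 7: z = -0.3904 + 0.0535i, |z|^2 = 0.1553
Iter 8: z = -0.3421 + 0.4182i, |z|^2 = 0.2919
Iter 9: z = -0.5495 + 0.1739i, |z|^2 = 0.3322
Iter 10: z = -0.2199 + 0.2689i, |z|^2 = 0.1207
Iter 11: z = -0.5156 + 0.3417i, |z|^2 = 0.3826
Iter 12: z = -0.3426 + 0.1076i, |z|^2 = 0.1289
Iter 13: z = -0.3859 + 0.3863i, |z|^2 = 0.2981
Iter 14: z = -0.4920 + 0.1619i, |z|^2 = 0.2682
Iter 15: z = -0.2759 + 0.3007i, |z|^2 = 0.1665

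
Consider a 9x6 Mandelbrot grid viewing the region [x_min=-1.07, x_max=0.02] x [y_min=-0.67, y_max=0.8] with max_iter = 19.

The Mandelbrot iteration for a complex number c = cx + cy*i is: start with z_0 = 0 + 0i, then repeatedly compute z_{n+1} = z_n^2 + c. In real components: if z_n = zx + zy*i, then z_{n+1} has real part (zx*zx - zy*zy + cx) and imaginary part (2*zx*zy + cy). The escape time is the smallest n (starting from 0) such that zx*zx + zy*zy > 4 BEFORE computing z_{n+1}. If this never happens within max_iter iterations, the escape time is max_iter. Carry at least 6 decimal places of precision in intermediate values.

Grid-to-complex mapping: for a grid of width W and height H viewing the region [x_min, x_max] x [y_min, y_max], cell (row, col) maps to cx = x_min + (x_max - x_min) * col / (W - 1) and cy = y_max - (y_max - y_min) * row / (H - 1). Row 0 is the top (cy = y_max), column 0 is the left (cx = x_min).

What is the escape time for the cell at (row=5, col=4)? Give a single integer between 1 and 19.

z_0 = 0 + 0i, c = -0.5250 + -0.6700i
Iter 1: z = -0.5250 + -0.6700i, |z|^2 = 0.7245
Iter 2: z = -0.6983 + 0.0335i, |z|^2 = 0.4887
Iter 3: z = -0.0385 + -0.7168i, |z|^2 = 0.5153
Iter 4: z = -1.0373 + -0.6148i, |z|^2 = 1.4539
Iter 5: z = 0.1731 + 0.6054i, |z|^2 = 0.3964
Iter 6: z = -0.8615 + -0.4605i, |z|^2 = 0.9543
Iter 7: z = 0.0052 + 0.1234i, |z|^2 = 0.0153
Iter 8: z = -0.5402 + -0.6687i, |z|^2 = 0.7390
Iter 9: z = -0.6804 + 0.0525i, |z|^2 = 0.4656
Iter 10: z = -0.0649 + -0.7414i, |z|^2 = 0.5539
Iter 11: z = -1.0705 + -0.5738i, |z|^2 = 1.4753
Iter 12: z = 0.2917 + 0.5585i, |z|^2 = 0.3971
Iter 13: z = -0.7519 + -0.3441i, |z|^2 = 0.6837
Iter 14: z = -0.0781 + -0.1525i, |z|^2 = 0.0294
Iter 15: z = -0.5422 + -0.6462i, |z|^2 = 0.7115
Iter 16: z = -0.6486 + 0.0307i, |z|^2 = 0.4216
Iter 17: z = -0.1053 + -0.7098i, |z|^2 = 0.5149
Iter 18: z = -1.0177 + -0.5206i, |z|^2 = 1.3067

Answer: 19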